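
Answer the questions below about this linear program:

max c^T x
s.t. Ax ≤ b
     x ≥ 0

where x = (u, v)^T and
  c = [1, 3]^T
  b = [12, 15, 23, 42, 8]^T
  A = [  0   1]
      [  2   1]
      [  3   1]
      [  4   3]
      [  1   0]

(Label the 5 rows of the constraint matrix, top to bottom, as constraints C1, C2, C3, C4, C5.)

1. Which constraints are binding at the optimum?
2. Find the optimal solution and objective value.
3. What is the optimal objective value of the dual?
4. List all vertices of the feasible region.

1. C1, C2, C4
2. u = 1.5, v = 12, z = 37.5
3. 37.5 (by strong duality, equal to the primal optimum)
4. (0, 0), (7.5, 0), (1.5, 12), (0, 12)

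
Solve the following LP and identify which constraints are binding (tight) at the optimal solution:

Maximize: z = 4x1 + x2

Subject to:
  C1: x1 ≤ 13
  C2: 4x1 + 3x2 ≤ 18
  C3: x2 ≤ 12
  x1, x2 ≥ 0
Optimal: x1 = 4.5, x2 = 0
Slack at optimum:
  C1: slack = 8.5
  C2: slack = 0 (binding)
  C3: slack = 12
  x1 ≥ 0: x1 = 4.5
  x2 ≥ 0: x2 = 0 (binding)
Binding constraints: C2, x2 ≥ 0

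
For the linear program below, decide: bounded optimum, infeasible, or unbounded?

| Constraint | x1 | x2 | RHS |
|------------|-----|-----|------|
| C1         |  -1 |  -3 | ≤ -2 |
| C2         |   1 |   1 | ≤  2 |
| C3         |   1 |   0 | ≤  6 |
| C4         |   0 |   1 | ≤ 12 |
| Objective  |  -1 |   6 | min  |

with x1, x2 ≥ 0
The point (2, 0) satisfies every constraint, so the LP is feasible; the constraints give x1 ≤ 6 and x2 ≤ 12, which with x1, x2 ≥ 0 keep the feasible region inside a bounded box. A feasible, bounded LP attains a finite optimum at a vertex.

Evaluating z = -x1 + 6x2 at each vertex:
  (0, 0.6667): z = 4
  (2, 0): z = -2
  (0, 2): z = 12

Bounded optimum: z* = -2 at (2, 0).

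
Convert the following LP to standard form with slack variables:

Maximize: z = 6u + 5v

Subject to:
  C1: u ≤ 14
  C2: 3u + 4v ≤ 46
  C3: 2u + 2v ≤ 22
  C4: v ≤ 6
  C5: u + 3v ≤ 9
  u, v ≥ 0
max z = 6u + 5v

s.t.
  u + s1 = 14
  3u + 4v + s2 = 46
  2u + 2v + s3 = 22
  v + s4 = 6
  u + 3v + s5 = 9
  u, v, s1, s2, s3, s4, s5 ≥ 0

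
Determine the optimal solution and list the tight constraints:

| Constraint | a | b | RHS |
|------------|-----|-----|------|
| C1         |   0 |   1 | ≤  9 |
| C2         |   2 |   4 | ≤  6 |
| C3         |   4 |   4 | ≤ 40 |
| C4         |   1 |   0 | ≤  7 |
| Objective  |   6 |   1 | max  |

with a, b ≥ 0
Optimal: a = 3, b = 0
Slack at optimum:
  C1: slack = 9
  C2: slack = 0 (binding)
  C3: slack = 28
  C4: slack = 4
  a ≥ 0: a = 3
  b ≥ 0: b = 0 (binding)
Binding constraints: C2, b ≥ 0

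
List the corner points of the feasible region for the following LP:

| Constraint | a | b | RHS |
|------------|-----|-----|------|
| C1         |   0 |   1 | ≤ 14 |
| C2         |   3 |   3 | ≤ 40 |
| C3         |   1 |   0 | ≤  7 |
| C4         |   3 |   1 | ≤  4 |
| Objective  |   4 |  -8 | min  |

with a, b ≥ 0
Each vertex is the intersection of two constraint boundaries that also satisfies all remaining constraints:
  a = 0 and b = 0 → (0, 0)
  3a + b = 4 and b = 0 → (1.333, 0)
  3a + b = 4 and a = 0 → (0, 4)

Vertices: (0, 0), (1.333, 0), (0, 4)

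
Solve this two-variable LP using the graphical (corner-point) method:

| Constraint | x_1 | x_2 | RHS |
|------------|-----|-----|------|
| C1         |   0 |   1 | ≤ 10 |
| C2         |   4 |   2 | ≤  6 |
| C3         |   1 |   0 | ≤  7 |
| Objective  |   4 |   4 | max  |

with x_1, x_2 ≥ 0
x_1 = 0, x_2 = 3, z = 12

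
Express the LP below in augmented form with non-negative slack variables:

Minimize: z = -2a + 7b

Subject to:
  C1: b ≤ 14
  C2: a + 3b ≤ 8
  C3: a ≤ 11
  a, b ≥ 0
min z = -2a + 7b

s.t.
  b + s1 = 14
  a + 3b + s2 = 8
  a + s3 = 11
  a, b, s1, s2, s3 ≥ 0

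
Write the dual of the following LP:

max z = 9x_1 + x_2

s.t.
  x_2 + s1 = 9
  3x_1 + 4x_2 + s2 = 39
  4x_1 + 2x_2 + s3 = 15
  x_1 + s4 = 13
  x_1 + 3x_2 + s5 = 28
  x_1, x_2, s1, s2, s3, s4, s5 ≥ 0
Minimize: z = 9y1 + 39y2 + 15y3 + 13y4 + 28y5

Subject to:
  C1: -3y2 - 4y3 - y4 - y5 ≤ -9
  C2: -y1 - 4y2 - 2y3 - 3y5 ≤ -1
  y1, y2, y3, y4, y5 ≥ 0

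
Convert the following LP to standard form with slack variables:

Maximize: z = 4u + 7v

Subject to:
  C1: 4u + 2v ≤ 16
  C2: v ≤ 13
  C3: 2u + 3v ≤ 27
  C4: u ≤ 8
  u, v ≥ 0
max z = 4u + 7v

s.t.
  4u + 2v + s1 = 16
  v + s2 = 13
  2u + 3v + s3 = 27
  u + s4 = 8
  u, v, s1, s2, s3, s4 ≥ 0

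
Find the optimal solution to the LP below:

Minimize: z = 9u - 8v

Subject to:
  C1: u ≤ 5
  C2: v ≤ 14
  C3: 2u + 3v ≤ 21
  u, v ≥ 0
u = 0, v = 7, z = -56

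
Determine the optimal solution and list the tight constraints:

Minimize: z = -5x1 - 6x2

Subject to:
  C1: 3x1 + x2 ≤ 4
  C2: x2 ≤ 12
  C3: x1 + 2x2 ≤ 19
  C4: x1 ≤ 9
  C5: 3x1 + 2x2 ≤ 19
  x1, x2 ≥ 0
Optimal: x1 = 0, x2 = 4
Binding: C1, x1 ≥ 0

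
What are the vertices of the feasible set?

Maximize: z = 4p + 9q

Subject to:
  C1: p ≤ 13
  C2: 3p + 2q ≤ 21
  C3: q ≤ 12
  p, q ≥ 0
Each vertex is the intersection of two constraint boundaries that also satisfies all remaining constraints:
  p = 0 and q = 0 → (0, 0)
  3p + 2q = 21 and q = 0 → (7, 0)
  3p + 2q = 21 and p = 0 → (0, 10.5)

Vertices: (0, 0), (7, 0), (0, 10.5)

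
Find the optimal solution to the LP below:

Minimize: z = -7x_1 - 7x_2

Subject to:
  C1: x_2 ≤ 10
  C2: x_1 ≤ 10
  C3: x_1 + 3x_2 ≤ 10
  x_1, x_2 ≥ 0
Each vertex is the intersection of two constraint boundaries that also satisfies all remaining constraints:
  x_1 = 0 and x_2 = 0 → (0, 0)
  x_1 = 10 and x_1 + 3x_2 = 10 → (10, 0)
  x_1 + 3x_2 = 10 and x_1 = 0 → (0, 3.333)

Evaluating z = -7x_1 - 7x_2 at each vertex:
  (0, 0): z = 0
  (10, 0): z = -70
  (0, 3.333): z = -23.33

The minimum is at (10, 0) with z = -70.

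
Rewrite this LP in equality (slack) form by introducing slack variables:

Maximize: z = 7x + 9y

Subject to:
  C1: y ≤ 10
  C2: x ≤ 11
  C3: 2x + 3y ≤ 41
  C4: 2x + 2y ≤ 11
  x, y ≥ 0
max z = 7x + 9y

s.t.
  y + s1 = 10
  x + s2 = 11
  2x + 3y + s3 = 41
  2x + 2y + s4 = 11
  x, y, s1, s2, s3, s4 ≥ 0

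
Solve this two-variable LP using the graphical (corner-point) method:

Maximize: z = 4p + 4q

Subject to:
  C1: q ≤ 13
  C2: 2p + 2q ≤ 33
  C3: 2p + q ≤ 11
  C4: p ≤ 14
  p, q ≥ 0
Each vertex is the intersection of two constraint boundaries that also satisfies all remaining constraints:
  p = 0 and q = 0 → (0, 0)
  2p + q = 11 and q = 0 → (5.5, 0)
  2p + q = 11 and p = 0 → (0, 11)

Evaluating z = 4p + 4q at each vertex:
  (0, 0): z = 0
  (5.5, 0): z = 22
  (0, 11): z = 44

The maximum is at (0, 11) with z = 44.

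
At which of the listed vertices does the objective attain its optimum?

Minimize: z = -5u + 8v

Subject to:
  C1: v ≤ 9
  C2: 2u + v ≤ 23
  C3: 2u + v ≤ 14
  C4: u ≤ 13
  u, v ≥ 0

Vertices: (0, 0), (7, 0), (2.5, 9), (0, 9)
Evaluating z = -5u + 8v at each vertex:
  (0, 0): z = 0
  (7, 0): z = -35
  (2.5, 9): z = 59.5
  (0, 9): z = 72

The smallest value is z = -35, attained at (7, 0).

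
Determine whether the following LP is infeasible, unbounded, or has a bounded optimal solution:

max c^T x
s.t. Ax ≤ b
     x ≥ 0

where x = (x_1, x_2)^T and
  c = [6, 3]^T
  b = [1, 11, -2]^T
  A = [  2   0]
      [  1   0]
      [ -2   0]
One constraint requires 2x_1 ≤ 1, while the constraint -2x_1 ≤ -2 is equivalent to 2x_1 ≥ 2. Together they would need 2 ≤ 2x_1 ≤ 1, which is impossible since 2 > 1. No point satisfies all constraints.

Infeasible: no point satisfies all constraints simultaneously.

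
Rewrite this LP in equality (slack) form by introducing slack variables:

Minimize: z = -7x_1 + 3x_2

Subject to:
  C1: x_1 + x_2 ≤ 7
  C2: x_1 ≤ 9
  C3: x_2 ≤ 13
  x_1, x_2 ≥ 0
min z = -7x_1 + 3x_2

s.t.
  x_1 + x_2 + s1 = 7
  x_1 + s2 = 9
  x_2 + s3 = 13
  x_1, x_2, s1, s2, s3 ≥ 0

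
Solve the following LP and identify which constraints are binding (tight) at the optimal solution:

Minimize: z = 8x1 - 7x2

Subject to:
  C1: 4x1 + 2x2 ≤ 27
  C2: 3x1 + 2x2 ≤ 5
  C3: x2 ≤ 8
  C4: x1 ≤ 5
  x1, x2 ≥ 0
Optimal: x1 = 0, x2 = 2.5
Slack at optimum:
  C1: slack = 22
  C2: slack = 0 (binding)
  C3: slack = 5.5
  C4: slack = 5
  x1 ≥ 0: x1 = 0 (binding)
  x2 ≥ 0: x2 = 2.5
Binding constraints: C2, x1 ≥ 0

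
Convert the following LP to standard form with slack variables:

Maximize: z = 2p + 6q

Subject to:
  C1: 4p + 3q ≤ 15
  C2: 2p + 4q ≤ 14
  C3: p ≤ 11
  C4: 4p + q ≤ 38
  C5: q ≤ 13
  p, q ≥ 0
max z = 2p + 6q

s.t.
  4p + 3q + s1 = 15
  2p + 4q + s2 = 14
  p + s3 = 11
  4p + q + s4 = 38
  q + s5 = 13
  p, q, s1, s2, s3, s4, s5 ≥ 0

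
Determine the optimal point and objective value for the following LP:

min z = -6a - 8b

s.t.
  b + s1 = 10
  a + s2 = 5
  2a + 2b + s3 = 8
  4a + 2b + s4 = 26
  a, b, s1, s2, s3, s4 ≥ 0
a = 0, b = 4, z = -32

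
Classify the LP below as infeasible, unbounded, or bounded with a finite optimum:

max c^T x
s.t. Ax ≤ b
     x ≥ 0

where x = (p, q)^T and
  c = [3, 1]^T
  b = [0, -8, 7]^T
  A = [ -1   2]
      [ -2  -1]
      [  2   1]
One constraint requires 2p + q ≤ 7, while the constraint -2p - q ≤ -8 is equivalent to 2p + q ≥ 8. Together they would need 8 ≤ 2p + q ≤ 7, which is impossible since 8 > 7. No point satisfies all constraints.

Infeasible — the constraint set is empty.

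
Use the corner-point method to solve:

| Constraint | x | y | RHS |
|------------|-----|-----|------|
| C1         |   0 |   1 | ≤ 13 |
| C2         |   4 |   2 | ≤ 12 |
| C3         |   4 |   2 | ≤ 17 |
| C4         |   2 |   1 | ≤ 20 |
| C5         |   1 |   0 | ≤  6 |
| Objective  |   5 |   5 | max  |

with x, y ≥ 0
x = 0, y = 6, z = 30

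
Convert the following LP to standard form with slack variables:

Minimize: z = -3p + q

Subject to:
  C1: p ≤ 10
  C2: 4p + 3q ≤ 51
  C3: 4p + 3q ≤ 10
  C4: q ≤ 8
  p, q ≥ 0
min z = -3p + q

s.t.
  p + s1 = 10
  4p + 3q + s2 = 51
  4p + 3q + s3 = 10
  q + s4 = 8
  p, q, s1, s2, s3, s4 ≥ 0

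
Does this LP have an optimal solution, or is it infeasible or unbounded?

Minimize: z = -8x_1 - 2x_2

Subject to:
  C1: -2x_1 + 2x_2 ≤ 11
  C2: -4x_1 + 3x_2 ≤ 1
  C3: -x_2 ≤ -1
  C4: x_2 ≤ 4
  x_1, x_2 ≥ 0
Feasible point: (1, 1) satisfies every constraint, so the LP is feasible.
Direction d = (1, 0): for each constraint row a, a·d ≤ 0 —
  (-2)(1) + (2)(0) = -2 ≤ 0
  (-4)(1) + (3)(0) = -4 ≤ 0
  (0)(1) + (-1)(0) = 0 ≤ 0
  (0)(1) + (1)(0) = 0 ≤ 0
and d ≥ 0, so (1, 1) + t·d stays feasible for every t ≥ 0. Along this ray z = -8x_1 - 2x_2 changes by -8 per unit t, so z → −∞.

The LP is unbounded; z can be made arbitrarily small.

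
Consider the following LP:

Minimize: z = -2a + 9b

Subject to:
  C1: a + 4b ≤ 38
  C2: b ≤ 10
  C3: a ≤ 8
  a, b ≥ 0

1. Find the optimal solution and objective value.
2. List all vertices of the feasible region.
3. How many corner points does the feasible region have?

1. a = 8, b = 0, z = -16
2. (0, 0), (8, 0), (8, 7.5), (0, 9.5)
3. 4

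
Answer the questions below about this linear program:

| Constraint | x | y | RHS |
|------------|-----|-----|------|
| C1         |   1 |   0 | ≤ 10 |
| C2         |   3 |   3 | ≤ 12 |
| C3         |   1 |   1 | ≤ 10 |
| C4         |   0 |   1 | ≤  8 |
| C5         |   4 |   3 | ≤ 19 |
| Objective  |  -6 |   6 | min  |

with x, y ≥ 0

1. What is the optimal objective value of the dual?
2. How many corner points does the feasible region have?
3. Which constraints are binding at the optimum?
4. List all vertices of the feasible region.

1. -24 (by strong duality, equal to the primal optimum)
2. 3
3. C2, y ≥ 0
4. (0, 0), (4, 0), (0, 4)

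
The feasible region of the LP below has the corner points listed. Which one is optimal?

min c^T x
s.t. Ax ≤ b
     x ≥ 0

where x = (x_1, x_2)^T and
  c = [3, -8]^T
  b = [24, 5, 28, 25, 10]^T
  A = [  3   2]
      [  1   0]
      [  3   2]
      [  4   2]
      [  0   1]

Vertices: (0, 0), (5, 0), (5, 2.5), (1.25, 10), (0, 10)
(0, 10) with z = -80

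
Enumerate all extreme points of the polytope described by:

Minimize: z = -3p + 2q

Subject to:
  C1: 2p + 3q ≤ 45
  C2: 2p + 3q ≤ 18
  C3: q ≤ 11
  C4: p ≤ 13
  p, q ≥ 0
Each vertex is the intersection of two constraint boundaries that also satisfies all remaining constraints:
  p = 0 and q = 0 → (0, 0)
  2p + 3q = 18 and q = 0 → (9, 0)
  2p + 3q = 18 and p = 0 → (0, 6)

Vertices: (0, 0), (9, 0), (0, 6)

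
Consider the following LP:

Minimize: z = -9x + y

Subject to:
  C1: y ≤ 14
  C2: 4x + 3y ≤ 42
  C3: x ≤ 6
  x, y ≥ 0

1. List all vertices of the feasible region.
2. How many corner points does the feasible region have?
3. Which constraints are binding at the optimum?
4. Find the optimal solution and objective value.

1. (0, 0), (6, 0), (6, 6), (0, 14)
2. 4
3. C3, y ≥ 0
4. x = 6, y = 0, z = -54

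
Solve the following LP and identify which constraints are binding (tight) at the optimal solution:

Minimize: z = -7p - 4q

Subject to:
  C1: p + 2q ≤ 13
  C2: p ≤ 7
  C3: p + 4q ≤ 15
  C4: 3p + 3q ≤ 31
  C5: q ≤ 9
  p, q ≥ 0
Optimal: p = 7, q = 2
Binding: C2, C3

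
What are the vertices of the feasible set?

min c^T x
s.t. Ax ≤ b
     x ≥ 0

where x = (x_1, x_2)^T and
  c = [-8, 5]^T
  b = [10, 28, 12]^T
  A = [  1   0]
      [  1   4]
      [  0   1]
Each vertex is the intersection of two constraint boundaries that also satisfies all remaining constraints:
  x_1 = 0 and x_2 = 0 → (0, 0)
  x_1 = 10 and x_2 = 0 → (10, 0)
  x_1 = 10 and x_1 + 4x_2 = 28 → (10, 4.5)
  x_1 + 4x_2 = 28 and x_1 = 0 → (0, 7)

Vertices: (0, 0), (10, 0), (10, 4.5), (0, 7)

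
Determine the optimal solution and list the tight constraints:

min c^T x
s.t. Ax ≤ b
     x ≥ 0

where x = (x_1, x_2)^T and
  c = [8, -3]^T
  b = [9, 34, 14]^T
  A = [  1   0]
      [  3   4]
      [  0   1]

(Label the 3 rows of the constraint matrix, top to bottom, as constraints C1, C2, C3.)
Optimal: x_1 = 0, x_2 = 8.5
Slack at optimum:
  C1: slack = 9
  C2: slack = 0 (binding)
  C3: slack = 5.5
  x_1 ≥ 0: x_1 = 0 (binding)
  x_2 ≥ 0: x_2 = 8.5
Binding constraints: C2, x_1 ≥ 0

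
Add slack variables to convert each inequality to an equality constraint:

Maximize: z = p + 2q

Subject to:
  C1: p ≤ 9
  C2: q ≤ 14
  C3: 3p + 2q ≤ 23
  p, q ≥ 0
max z = p + 2q

s.t.
  p + s1 = 9
  q + s2 = 14
  3p + 2q + s3 = 23
  p, q, s1, s2, s3 ≥ 0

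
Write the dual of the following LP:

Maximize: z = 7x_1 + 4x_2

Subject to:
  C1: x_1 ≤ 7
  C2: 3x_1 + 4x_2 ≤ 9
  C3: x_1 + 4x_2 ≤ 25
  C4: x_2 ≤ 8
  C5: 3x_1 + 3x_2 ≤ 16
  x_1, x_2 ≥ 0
Minimize: z = 7y1 + 9y2 + 25y3 + 8y4 + 16y5

Subject to:
  C1: -y1 - 3y2 - y3 - 3y5 ≤ -7
  C2: -4y2 - 4y3 - y4 - 3y5 ≤ -4
  y1, y2, y3, y4, y5 ≥ 0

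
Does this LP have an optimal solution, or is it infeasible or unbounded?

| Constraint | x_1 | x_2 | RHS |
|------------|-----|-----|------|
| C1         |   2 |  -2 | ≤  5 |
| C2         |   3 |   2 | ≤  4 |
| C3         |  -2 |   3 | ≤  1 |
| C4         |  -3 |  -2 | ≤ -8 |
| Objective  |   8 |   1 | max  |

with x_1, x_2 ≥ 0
C2 requires 3x_1 + 2x_2 ≤ 4, while C4 (-3x_1 - 2x_2 ≤ -8) is equivalent to 3x_1 + 2x_2 ≥ 8. Together they would need 8 ≤ 3x_1 + 2x_2 ≤ 4, which is impossible since 8 > 4. No point satisfies all constraints.

The feasible region is empty; the LP is infeasible.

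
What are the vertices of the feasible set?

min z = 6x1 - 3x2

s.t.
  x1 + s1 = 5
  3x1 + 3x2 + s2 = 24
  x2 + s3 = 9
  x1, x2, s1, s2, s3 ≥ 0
Each vertex is the intersection of two constraint boundaries that also satisfies all remaining constraints:
  x1 = 0 and x2 = 0 → (0, 0)
  x1 = 5 and x2 = 0 → (5, 0)
  x1 = 5 and 3x1 + 3x2 = 24 → (5, 3)
  3x1 + 3x2 = 24 and x1 = 0 → (0, 8)

Vertices: (0, 0), (5, 0), (5, 3), (0, 8)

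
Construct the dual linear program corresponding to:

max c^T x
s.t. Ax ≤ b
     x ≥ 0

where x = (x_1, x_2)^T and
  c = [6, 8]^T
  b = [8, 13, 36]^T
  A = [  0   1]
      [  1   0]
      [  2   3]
Minimize: z = 8y1 + 13y2 + 36y3

Subject to:
  C1: -y2 - 2y3 ≤ -6
  C2: -y1 - 3y3 ≤ -8
  y1, y2, y3 ≥ 0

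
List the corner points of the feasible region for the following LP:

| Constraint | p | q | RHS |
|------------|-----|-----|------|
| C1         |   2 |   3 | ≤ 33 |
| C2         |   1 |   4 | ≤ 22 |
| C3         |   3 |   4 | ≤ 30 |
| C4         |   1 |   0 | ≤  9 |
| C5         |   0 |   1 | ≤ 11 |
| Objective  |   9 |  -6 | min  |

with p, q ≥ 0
Each vertex is the intersection of two constraint boundaries that also satisfies all remaining constraints:
  p = 0 and q = 0 → (0, 0)
  p = 9 and q = 0 → (9, 0)
  3p + 4q = 30 and p = 9 → (9, 0.75)
  p + 4q = 22 and 3p + 4q = 30 → (4, 4.5)
  p + 4q = 22 and p = 0 → (0, 5.5)

Vertices: (0, 0), (9, 0), (9, 0.75), (4, 4.5), (0, 5.5)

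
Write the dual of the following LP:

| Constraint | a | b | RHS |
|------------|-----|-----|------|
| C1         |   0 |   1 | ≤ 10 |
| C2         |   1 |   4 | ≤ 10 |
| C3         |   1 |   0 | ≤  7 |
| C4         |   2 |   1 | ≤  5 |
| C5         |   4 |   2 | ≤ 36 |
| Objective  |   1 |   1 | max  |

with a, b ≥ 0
Minimize: z = 10y1 + 10y2 + 7y3 + 5y4 + 36y5

Subject to:
  C1: -y2 - y3 - 2y4 - 4y5 ≤ -1
  C2: -y1 - 4y2 - y4 - 2y5 ≤ -1
  y1, y2, y3, y4, y5 ≥ 0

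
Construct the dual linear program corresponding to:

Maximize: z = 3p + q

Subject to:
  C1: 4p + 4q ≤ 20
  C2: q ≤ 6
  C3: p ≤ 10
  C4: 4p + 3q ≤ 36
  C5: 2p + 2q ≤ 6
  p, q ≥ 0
Minimize: z = 20y1 + 6y2 + 10y3 + 36y4 + 6y5

Subject to:
  C1: -4y1 - y3 - 4y4 - 2y5 ≤ -3
  C2: -4y1 - y2 - 3y4 - 2y5 ≤ -1
  y1, y2, y3, y4, y5 ≥ 0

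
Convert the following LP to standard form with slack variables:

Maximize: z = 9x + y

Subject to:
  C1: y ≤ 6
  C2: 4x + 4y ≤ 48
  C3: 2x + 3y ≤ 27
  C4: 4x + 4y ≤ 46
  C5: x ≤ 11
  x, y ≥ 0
max z = 9x + y

s.t.
  y + s1 = 6
  4x + 4y + s2 = 48
  2x + 3y + s3 = 27
  4x + 4y + s4 = 46
  x + s5 = 11
  x, y, s1, s2, s3, s4, s5 ≥ 0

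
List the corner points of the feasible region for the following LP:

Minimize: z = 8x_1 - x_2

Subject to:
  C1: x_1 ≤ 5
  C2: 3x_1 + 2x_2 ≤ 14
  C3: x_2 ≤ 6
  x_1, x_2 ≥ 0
Each vertex is the intersection of two constraint boundaries that also satisfies all remaining constraints:
  x_1 = 0 and x_2 = 0 → (0, 0)
  3x_1 + 2x_2 = 14 and x_2 = 0 → (4.667, 0)
  3x_1 + 2x_2 = 14 and x_2 = 6 → (0.6667, 6)
  x_2 = 6 and x_1 = 0 → (0, 6)

Vertices: (0, 0), (4.667, 0), (0.6667, 6), (0, 6)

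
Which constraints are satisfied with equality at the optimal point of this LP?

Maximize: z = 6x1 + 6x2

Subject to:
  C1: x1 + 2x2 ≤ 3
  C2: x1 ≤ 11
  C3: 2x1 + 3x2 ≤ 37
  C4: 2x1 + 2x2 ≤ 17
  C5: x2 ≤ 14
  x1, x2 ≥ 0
Optimal: x1 = 3, x2 = 0
Slack at optimum:
  C1: slack = 0 (binding)
  C2: slack = 8
  C3: slack = 31
  C4: slack = 11
  C5: slack = 14
  x1 ≥ 0: x1 = 3
  x2 ≥ 0: x2 = 0 (binding)
Binding constraints: C1, x2 ≥ 0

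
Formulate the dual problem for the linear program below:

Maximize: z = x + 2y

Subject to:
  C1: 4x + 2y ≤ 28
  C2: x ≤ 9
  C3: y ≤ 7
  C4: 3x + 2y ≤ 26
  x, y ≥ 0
Minimize: z = 28y1 + 9y2 + 7y3 + 26y4

Subject to:
  C1: -4y1 - y2 - 3y4 ≤ -1
  C2: -2y1 - y3 - 2y4 ≤ -2
  y1, y2, y3, y4 ≥ 0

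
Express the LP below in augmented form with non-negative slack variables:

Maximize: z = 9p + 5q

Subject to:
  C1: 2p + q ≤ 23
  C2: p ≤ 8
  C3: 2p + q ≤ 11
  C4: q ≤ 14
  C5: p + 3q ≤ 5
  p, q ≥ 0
max z = 9p + 5q

s.t.
  2p + q + s1 = 23
  p + s2 = 8
  2p + q + s3 = 11
  q + s4 = 14
  p + 3q + s5 = 5
  p, q, s1, s2, s3, s4, s5 ≥ 0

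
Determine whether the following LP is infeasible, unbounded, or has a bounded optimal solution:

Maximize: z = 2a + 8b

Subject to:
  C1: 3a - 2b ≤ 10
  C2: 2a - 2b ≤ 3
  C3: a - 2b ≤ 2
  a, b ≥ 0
Feasible point: (0, 0) satisfies every constraint, so the LP is feasible.
Direction d = (0, 1): for each constraint row a, a·d ≤ 0 —
  (3)(0) + (-2)(1) = -2 ≤ 0
  (2)(0) + (-2)(1) = -2 ≤ 0
  (1)(0) + (-2)(1) = -2 ≤ 0
and d ≥ 0, so (0, 0) + t·d stays feasible for every t ≥ 0. Along this ray z = 2a + 8b changes by 8 per unit t, so z → +∞.

Unbounded: there is a feasible ray along which z → +∞.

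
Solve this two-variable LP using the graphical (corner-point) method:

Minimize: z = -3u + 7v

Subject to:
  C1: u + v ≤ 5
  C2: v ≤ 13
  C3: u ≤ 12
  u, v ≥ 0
Each vertex is the intersection of two constraint boundaries that also satisfies all remaining constraints:
  u = 0 and v = 0 → (0, 0)
  u + v = 5 and v = 0 → (5, 0)
  u + v = 5 and u = 0 → (0, 5)

Evaluating z = -3u + 7v at each vertex:
  (0, 0): z = 0
  (5, 0): z = -15
  (0, 5): z = 35

The minimum is at (5, 0) with z = -15.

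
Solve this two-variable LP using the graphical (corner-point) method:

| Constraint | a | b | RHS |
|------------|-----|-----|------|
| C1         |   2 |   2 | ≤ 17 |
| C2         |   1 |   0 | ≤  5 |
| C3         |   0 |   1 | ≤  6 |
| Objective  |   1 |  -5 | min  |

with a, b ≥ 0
a = 0, b = 6, z = -30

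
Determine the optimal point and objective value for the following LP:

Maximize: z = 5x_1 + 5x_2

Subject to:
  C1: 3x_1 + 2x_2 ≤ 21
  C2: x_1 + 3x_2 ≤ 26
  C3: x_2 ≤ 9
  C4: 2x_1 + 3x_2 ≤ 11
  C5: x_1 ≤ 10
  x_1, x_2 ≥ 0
x_1 = 5.5, x_2 = 0, z = 27.5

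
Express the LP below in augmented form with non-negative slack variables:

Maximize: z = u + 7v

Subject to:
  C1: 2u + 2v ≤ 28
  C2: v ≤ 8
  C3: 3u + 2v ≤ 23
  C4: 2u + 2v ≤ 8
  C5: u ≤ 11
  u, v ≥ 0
max z = u + 7v

s.t.
  2u + 2v + s1 = 28
  v + s2 = 8
  3u + 2v + s3 = 23
  2u + 2v + s4 = 8
  u + s5 = 11
  u, v, s1, s2, s3, s4, s5 ≥ 0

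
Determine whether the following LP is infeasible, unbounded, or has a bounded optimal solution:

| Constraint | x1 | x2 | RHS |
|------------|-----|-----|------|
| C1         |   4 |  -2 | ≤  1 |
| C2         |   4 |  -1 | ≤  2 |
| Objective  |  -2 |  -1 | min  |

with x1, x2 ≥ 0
Feasible point: (0, 0) satisfies every constraint, so the LP is feasible.
Direction d = (0, 1): for each constraint row a, a·d ≤ 0 —
  (4)(0) + (-2)(1) = -2 ≤ 0
  (4)(0) + (-1)(1) = -1 ≤ 0
and d ≥ 0, so (0, 0) + t·d stays feasible for every t ≥ 0. Along this ray z = -2x1 - x2 changes by -1 per unit t, so z → −∞.

Unbounded: there is a feasible ray along which z → −∞.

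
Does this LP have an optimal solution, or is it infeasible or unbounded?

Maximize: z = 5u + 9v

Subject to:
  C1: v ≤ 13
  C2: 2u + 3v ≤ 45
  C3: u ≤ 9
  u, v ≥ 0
The point (3, 13) satisfies every constraint, so the LP is feasible; the constraints give u ≤ 9 and v ≤ 13, which with u, v ≥ 0 keep the feasible region inside a bounded box. A feasible, bounded LP attains a finite optimum at a vertex.

Evaluating z = 5u + 9v at each vertex:
  (0, 0): z = 0
  (9, 0): z = 45
  (9, 9): z = 126
  (3, 13): z = 132
  (0, 13): z = 117

Bounded optimum: z* = 132 at (3, 13).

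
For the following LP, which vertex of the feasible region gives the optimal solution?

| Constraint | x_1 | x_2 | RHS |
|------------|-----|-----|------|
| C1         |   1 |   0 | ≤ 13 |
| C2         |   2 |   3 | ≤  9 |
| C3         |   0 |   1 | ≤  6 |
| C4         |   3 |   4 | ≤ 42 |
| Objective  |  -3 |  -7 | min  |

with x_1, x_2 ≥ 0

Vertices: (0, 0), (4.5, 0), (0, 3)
(0, 3) with z = -21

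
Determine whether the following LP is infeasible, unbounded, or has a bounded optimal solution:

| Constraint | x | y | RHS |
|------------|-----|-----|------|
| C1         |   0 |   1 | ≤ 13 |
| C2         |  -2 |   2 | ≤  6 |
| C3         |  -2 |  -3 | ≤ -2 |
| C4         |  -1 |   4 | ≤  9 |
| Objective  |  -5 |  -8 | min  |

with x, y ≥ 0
Feasible point: (0, 1) satisfies every constraint, so the LP is feasible.
Direction d = (1, 0): for each constraint row a, a·d ≤ 0 —
  (0)(1) + (1)(0) = 0 ≤ 0
  (-2)(1) + (2)(0) = -2 ≤ 0
  (-2)(1) + (-3)(0) = -2 ≤ 0
  (-1)(1) + (4)(0) = -1 ≤ 0
and d ≥ 0, so (0, 1) + t·d stays feasible for every t ≥ 0. Along this ray z = -5x - 8y changes by -5 per unit t, so z → −∞.

The LP is unbounded; z can be made arbitrarily small.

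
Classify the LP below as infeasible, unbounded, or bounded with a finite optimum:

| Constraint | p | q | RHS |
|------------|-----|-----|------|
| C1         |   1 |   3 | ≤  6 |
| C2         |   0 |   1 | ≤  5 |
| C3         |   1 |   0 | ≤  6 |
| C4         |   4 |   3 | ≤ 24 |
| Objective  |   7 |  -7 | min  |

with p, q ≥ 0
The point (0, 2) satisfies every constraint, so the LP is feasible; the constraints give p ≤ 6 and q ≤ 5, which with p, q ≥ 0 keep the feasible region inside a bounded box. A feasible, bounded LP attains a finite optimum at a vertex.

Evaluating z = 7p - 7q at each vertex:
  (0, 0): z = 0
  (6, 0): z = 42
  (0, 2): z = -14

Bounded optimum: z* = -14 at (0, 2).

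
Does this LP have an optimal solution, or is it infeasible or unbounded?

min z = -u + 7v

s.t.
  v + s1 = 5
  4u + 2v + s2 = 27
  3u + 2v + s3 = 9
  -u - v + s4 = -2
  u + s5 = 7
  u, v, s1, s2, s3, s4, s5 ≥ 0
The point (3, 0) satisfies every constraint, so the LP is feasible; the constraints give u ≤ 7 and v ≤ 5, which with u, v ≥ 0 keep the feasible region inside a bounded box. A feasible, bounded LP attains a finite optimum at a vertex.

The LP has an optimal solution: (3, 0) with z = -3.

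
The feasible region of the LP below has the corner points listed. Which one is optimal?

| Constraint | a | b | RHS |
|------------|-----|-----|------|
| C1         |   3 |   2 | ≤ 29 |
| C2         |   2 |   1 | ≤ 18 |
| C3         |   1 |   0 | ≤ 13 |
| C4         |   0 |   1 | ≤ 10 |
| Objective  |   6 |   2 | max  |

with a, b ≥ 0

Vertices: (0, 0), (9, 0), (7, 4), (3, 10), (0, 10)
Evaluating z = 6a + 2b at each vertex:
  (0, 0): z = 0
  (9, 0): z = 54
  (7, 4): z = 50
  (3, 10): z = 38
  (0, 10): z = 20

The largest value is z = 54, attained at (9, 0).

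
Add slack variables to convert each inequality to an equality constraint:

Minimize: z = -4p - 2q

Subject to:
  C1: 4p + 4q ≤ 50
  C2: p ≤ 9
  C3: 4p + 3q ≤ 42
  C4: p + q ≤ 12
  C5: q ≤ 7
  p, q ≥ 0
min z = -4p - 2q

s.t.
  4p + 4q + s1 = 50
  p + s2 = 9
  4p + 3q + s3 = 42
  p + q + s4 = 12
  q + s5 = 7
  p, q, s1, s2, s3, s4, s5 ≥ 0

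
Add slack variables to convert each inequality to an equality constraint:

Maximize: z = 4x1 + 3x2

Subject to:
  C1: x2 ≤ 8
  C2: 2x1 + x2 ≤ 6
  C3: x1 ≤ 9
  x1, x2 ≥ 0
max z = 4x1 + 3x2

s.t.
  x2 + s1 = 8
  2x1 + x2 + s2 = 6
  x1 + s3 = 9
  x1, x2, s1, s2, s3 ≥ 0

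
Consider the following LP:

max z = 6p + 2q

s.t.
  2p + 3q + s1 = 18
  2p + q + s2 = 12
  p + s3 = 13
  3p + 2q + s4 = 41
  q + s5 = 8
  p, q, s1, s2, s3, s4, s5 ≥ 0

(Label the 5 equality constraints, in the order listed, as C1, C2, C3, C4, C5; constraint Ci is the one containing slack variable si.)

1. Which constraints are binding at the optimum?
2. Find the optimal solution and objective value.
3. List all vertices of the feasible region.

1. C2, q ≥ 0
2. p = 6, q = 0, z = 36
3. (0, 0), (6, 0), (4.5, 3), (0, 6)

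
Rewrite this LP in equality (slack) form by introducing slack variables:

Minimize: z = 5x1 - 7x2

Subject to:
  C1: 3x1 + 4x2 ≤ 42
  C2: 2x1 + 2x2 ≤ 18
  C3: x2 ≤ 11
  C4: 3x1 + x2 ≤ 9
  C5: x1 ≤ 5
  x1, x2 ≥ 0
min z = 5x1 - 7x2

s.t.
  3x1 + 4x2 + s1 = 42
  2x1 + 2x2 + s2 = 18
  x2 + s3 = 11
  3x1 + x2 + s4 = 9
  x1 + s5 = 5
  x1, x2, s1, s2, s3, s4, s5 ≥ 0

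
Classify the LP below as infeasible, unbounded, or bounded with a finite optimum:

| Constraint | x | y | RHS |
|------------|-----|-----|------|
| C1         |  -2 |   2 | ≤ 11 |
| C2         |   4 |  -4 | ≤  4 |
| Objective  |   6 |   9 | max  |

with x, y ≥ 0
Feasible point: (0, 0) satisfies every constraint, so the LP is feasible.
Direction d = (1, 1): for each constraint row a, a·d ≤ 0 —
  (-2)(1) + (2)(1) = 0 ≤ 0
  (4)(1) + (-4)(1) = 0 ≤ 0
and d ≥ 0, so (0, 0) + t·d stays feasible for every t ≥ 0. Along this ray z = 6x + 9y changes by 15 per unit t, so z → +∞.

Unbounded — the objective can increase without bound over the feasible region.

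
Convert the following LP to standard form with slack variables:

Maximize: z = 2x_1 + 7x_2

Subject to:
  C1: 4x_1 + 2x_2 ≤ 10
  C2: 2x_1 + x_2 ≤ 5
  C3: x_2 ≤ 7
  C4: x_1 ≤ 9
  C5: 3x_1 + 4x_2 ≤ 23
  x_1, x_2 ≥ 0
max z = 2x_1 + 7x_2

s.t.
  4x_1 + 2x_2 + s1 = 10
  2x_1 + x_2 + s2 = 5
  x_2 + s3 = 7
  x_1 + s4 = 9
  3x_1 + 4x_2 + s5 = 23
  x_1, x_2, s1, s2, s3, s4, s5 ≥ 0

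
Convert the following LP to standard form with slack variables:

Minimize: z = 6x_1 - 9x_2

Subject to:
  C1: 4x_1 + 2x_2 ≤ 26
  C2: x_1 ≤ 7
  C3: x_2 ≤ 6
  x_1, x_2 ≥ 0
min z = 6x_1 - 9x_2

s.t.
  4x_1 + 2x_2 + s1 = 26
  x_1 + s2 = 7
  x_2 + s3 = 6
  x_1, x_2, s1, s2, s3 ≥ 0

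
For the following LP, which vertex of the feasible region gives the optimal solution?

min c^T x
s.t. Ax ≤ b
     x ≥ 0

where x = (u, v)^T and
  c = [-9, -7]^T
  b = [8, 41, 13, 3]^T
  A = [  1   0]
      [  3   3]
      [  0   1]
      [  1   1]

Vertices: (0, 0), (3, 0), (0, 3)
(3, 0) with z = -27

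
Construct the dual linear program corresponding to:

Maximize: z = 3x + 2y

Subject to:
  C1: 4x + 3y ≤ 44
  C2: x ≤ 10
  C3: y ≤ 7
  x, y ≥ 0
Minimize: z = 44y1 + 10y2 + 7y3

Subject to:
  C1: -4y1 - y2 ≤ -3
  C2: -3y1 - y3 ≤ -2
  y1, y2, y3 ≥ 0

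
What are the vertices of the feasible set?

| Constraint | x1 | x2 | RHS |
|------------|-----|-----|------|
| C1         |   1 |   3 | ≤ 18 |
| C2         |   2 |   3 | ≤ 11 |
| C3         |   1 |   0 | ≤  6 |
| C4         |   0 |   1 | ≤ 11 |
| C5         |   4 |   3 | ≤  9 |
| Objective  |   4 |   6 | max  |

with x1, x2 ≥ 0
Each vertex is the intersection of two constraint boundaries that also satisfies all remaining constraints:
  x1 = 0 and x2 = 0 → (0, 0)
  4x1 + 3x2 = 9 and x2 = 0 → (2.25, 0)
  4x1 + 3x2 = 9 and x1 = 0 → (0, 3)

Vertices: (0, 0), (2.25, 0), (0, 3)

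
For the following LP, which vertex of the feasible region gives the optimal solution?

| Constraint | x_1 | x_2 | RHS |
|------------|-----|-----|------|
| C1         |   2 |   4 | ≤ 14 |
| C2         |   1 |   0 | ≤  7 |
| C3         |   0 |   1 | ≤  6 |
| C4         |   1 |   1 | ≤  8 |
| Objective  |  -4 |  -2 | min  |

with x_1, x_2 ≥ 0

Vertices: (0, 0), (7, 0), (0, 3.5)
Evaluating z = -4x_1 - 2x_2 at each vertex:
  (0, 0): z = 0
  (7, 0): z = -28
  (0, 3.5): z = -7

The smallest value is z = -28, attained at (7, 0).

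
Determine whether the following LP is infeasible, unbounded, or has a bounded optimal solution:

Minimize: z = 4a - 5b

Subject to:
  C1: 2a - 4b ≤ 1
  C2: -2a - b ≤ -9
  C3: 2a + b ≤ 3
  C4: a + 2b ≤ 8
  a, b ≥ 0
C3 requires 2a + b ≤ 3, while C2 (-2a - b ≤ -9) is equivalent to 2a + b ≥ 9. Together they would need 9 ≤ 2a + b ≤ 3, which is impossible since 9 > 3. No point satisfies all constraints.

The feasible region is empty; the LP is infeasible.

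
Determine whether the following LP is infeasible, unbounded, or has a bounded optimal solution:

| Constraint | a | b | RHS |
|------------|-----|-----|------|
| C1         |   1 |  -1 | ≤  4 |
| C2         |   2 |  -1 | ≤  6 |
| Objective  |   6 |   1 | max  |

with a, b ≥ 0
Feasible point: (0, 0) satisfies every constraint, so the LP is feasible.
Direction d = (0, 1): for each constraint row a, a·d ≤ 0 —
  (1)(0) + (-1)(1) = -1 ≤ 0
  (2)(0) + (-1)(1) = -1 ≤ 0
and d ≥ 0, so (0, 0) + t·d stays feasible for every t ≥ 0. Along this ray z = 6a + b changes by 1 per unit t, so z → +∞.

The LP is unbounded; z can be made arbitrarily large.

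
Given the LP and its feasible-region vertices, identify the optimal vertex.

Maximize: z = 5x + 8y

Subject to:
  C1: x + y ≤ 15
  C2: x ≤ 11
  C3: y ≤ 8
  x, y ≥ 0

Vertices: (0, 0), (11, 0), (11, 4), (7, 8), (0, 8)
Evaluating z = 5x + 8y at each vertex:
  (0, 0): z = 0
  (11, 0): z = 55
  (11, 4): z = 87
  (7, 8): z = 99
  (0, 8): z = 64

The largest value is z = 99, attained at (7, 8).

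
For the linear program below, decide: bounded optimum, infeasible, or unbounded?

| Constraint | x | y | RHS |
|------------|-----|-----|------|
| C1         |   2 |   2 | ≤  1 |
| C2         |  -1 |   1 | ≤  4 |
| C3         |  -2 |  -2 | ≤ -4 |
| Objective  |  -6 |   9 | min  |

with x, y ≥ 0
C1 requires 2x + 2y ≤ 1, while C3 (-2x - 2y ≤ -4) is equivalent to 2x + 2y ≥ 4. Together they would need 4 ≤ 2x + 2y ≤ 1, which is impossible since 4 > 1. No point satisfies all constraints.

Infeasible: no point satisfies all constraints simultaneously.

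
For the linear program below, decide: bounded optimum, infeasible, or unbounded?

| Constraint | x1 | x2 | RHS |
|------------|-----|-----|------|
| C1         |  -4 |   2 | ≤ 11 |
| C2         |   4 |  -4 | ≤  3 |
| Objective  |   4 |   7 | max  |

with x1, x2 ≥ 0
Feasible point: (0, 0) satisfies every constraint, so the LP is feasible.
Direction d = (1, 1): for each constraint row a, a·d ≤ 0 —
  (-4)(1) + (2)(1) = -2 ≤ 0
  (4)(1) + (-4)(1) = 0 ≤ 0
and d ≥ 0, so (0, 0) + t·d stays feasible for every t ≥ 0. Along this ray z = 4x1 + 7x2 changes by 11 per unit t, so z → +∞.

The LP is unbounded; z can be made arbitrarily large.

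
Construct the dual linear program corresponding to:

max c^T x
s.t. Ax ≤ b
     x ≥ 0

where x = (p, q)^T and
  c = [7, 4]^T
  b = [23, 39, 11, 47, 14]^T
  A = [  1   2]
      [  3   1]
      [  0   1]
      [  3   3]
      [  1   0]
Minimize: z = 23y1 + 39y2 + 11y3 + 47y4 + 14y5

Subject to:
  C1: -y1 - 3y2 - 3y4 - y5 ≤ -7
  C2: -2y1 - y2 - y3 - 3y4 ≤ -4
  y1, y2, y3, y4, y5 ≥ 0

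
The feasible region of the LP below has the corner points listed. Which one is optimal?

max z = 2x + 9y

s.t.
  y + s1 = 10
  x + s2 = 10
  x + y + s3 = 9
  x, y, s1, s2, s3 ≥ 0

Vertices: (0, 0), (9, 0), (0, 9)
Evaluating z = 2x + 9y at each vertex:
  (0, 0): z = 0
  (9, 0): z = 18
  (0, 9): z = 81

The largest value is z = 81, attained at (0, 9).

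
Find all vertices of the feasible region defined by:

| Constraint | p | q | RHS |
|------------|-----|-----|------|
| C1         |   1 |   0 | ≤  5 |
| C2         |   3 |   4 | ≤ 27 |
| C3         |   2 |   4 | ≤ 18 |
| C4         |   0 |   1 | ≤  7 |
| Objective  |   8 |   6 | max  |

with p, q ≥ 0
Each vertex is the intersection of two constraint boundaries that also satisfies all remaining constraints:
  p = 0 and q = 0 → (0, 0)
  p = 5 and q = 0 → (5, 0)
  p = 5 and 2p + 4q = 18 → (5, 2)
  2p + 4q = 18 and p = 0 → (0, 4.5)

Vertices: (0, 0), (5, 0), (5, 2), (0, 4.5)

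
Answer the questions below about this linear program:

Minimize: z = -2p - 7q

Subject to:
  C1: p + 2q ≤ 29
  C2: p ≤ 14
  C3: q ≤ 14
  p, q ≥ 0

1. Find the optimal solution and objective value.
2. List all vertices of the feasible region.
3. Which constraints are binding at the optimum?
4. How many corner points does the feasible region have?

1. p = 1, q = 14, z = -100
2. (0, 0), (14, 0), (14, 7.5), (1, 14), (0, 14)
3. C1, C3
4. 5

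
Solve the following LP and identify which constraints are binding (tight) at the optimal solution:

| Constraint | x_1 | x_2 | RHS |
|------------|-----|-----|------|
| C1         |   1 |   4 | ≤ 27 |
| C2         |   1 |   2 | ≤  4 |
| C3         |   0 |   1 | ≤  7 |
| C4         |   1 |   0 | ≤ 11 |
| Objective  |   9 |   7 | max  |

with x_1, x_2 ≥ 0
Optimal: x_1 = 4, x_2 = 0
Binding: C2, x_2 ≥ 0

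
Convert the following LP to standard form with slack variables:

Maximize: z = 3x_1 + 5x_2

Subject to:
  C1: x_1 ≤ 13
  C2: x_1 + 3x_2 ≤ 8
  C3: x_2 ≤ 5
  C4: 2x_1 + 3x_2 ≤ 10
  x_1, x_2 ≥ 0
max z = 3x_1 + 5x_2

s.t.
  x_1 + s1 = 13
  x_1 + 3x_2 + s2 = 8
  x_2 + s3 = 5
  2x_1 + 3x_2 + s4 = 10
  x_1, x_2, s1, s2, s3, s4 ≥ 0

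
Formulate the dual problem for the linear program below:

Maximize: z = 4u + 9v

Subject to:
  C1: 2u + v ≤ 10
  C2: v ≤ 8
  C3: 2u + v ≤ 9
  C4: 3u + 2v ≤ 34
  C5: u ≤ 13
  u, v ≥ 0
Minimize: z = 10y1 + 8y2 + 9y3 + 34y4 + 13y5

Subject to:
  C1: -2y1 - 2y3 - 3y4 - y5 ≤ -4
  C2: -y1 - y2 - y3 - 2y4 ≤ -9
  y1, y2, y3, y4, y5 ≥ 0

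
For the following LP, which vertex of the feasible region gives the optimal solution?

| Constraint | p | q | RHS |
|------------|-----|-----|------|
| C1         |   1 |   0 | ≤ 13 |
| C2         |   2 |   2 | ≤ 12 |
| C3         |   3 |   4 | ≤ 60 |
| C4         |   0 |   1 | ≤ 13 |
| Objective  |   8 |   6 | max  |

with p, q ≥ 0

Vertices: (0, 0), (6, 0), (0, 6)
Evaluating z = 8p + 6q at each vertex:
  (0, 0): z = 0
  (6, 0): z = 48
  (0, 6): z = 36

The largest value is z = 48, attained at (6, 0).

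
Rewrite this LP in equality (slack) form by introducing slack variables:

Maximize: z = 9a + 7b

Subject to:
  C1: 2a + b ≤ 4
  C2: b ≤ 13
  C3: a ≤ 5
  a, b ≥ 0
max z = 9a + 7b

s.t.
  2a + b + s1 = 4
  b + s2 = 13
  a + s3 = 5
  a, b, s1, s2, s3 ≥ 0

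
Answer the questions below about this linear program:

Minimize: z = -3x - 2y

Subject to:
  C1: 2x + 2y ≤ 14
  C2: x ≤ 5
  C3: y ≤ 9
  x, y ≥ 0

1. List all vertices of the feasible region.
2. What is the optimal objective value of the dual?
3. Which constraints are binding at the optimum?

1. (0, 0), (5, 0), (5, 2), (0, 7)
2. -19 (by strong duality, equal to the primal optimum)
3. C1, C2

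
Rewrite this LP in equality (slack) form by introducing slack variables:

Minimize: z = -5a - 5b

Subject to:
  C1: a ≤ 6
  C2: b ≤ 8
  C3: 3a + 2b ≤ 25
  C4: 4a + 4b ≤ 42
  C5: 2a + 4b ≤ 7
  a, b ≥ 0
min z = -5a - 5b

s.t.
  a + s1 = 6
  b + s2 = 8
  3a + 2b + s3 = 25
  4a + 4b + s4 = 42
  2a + 4b + s5 = 7
  a, b, s1, s2, s3, s4, s5 ≥ 0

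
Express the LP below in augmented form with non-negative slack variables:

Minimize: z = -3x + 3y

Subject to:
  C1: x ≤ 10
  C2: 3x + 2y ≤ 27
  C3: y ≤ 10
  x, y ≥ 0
min z = -3x + 3y

s.t.
  x + s1 = 10
  3x + 2y + s2 = 27
  y + s3 = 10
  x, y, s1, s2, s3 ≥ 0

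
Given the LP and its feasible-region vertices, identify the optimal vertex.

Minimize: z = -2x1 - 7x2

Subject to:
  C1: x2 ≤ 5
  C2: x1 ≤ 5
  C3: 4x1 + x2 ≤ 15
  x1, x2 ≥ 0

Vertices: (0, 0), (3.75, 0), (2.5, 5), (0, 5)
Evaluating z = -2x1 - 7x2 at each vertex:
  (0, 0): z = 0
  (3.75, 0): z = -7.5
  (2.5, 5): z = -40
  (0, 5): z = -35

The smallest value is z = -40, attained at (2.5, 5).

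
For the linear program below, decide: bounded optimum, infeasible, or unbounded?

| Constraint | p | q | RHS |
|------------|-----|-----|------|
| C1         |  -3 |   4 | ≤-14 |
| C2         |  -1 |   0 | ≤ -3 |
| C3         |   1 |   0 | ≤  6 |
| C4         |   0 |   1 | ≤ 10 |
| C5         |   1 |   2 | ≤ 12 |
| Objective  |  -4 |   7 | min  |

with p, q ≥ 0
The point (6, 0) satisfies every constraint, so the LP is feasible; the constraints give p ≤ 6 and q ≤ 10, which with p, q ≥ 0 keep the feasible region inside a bounded box. A feasible, bounded LP attains a finite optimum at a vertex.

Evaluating z = -4p + 7q at each vertex:
  (4.667, 0): z = -18.67
  (6, 0): z = -24
  (6, 1): z = -17

Bounded optimum: z* = -24 at (6, 0).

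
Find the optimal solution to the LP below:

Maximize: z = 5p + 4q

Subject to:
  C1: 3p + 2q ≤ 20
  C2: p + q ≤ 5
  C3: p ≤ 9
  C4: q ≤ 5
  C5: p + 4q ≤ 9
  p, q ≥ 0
p = 5, q = 0, z = 25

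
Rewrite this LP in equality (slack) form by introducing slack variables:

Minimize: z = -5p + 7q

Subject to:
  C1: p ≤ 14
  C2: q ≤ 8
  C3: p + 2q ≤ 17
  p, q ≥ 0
min z = -5p + 7q

s.t.
  p + s1 = 14
  q + s2 = 8
  p + 2q + s3 = 17
  p, q, s1, s2, s3 ≥ 0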